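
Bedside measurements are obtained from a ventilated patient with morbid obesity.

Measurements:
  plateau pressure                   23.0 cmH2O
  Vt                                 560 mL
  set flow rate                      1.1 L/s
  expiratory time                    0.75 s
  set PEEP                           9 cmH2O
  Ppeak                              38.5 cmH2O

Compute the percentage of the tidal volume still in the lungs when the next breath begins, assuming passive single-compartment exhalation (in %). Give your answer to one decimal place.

R = (PIP − Pplat)/V̇ = (38.5 − 23.0) / 1.1 = 15.5/1.1 = 14.091 cmH2O·s/L.
C = Vt/(Pplat − PEEP) = 560.0 / (23.0 − 9) = 560.0/14.0 = 40.0 mL/cmH2O.
τ = R × C = 14.091 × 0.04 L/cmH2O = 0.5636 s.
Fraction remaining at end-expiration = e^(−Te/τ) = e^(−0.75/0.5636) = 0.2643 → 26.43%.

26.4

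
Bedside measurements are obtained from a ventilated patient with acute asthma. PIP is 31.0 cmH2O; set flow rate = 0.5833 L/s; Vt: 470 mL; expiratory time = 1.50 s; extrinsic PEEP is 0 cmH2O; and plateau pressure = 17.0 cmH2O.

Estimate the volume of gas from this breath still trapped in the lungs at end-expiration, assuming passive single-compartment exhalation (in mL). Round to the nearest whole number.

49

R = (PIP − Pplat)/V̇ = (31.0 − 17.0) / 0.5833 = 14.0/0.5833 = 24.001 cmH2O·s/L.
C = Vt/(Pplat − PEEP) = 470.0 / (17.0 − 0) = 470.0/17.0 = 27.647 mL/cmH2O.
τ = R × C = 24.001 × 0.02765 L/cmH2O = 0.6636 s.
Fraction remaining = e^(−Te/τ) = e^(−1.50/0.6636) = 0.1043.
Trapped volume = 470.0 × 0.1043 = 49.021 mL.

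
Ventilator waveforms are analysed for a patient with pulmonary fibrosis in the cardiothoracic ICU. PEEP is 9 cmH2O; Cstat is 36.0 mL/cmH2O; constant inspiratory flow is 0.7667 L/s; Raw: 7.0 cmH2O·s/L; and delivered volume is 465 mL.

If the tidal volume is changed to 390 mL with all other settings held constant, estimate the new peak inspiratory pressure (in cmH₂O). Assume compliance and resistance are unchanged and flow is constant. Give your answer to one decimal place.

PIP = Vt/C + R·V̇ + PEEP (constant-flow equation of motion).
Only the elastic term changes: ΔPIP = ΔVt / C = (390 − 465) / 36.0 = -2.083 cmH2O.
Original PIP = 465/36.0 + 7.0×0.7667 + 9 = 27.284 cmH2O; new PIP = 27.284 + (-2.083) = 25.201 cmH2O.

25.2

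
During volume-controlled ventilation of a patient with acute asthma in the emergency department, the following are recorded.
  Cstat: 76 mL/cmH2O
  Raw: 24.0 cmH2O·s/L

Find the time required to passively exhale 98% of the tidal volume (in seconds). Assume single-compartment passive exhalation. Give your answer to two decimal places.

7.14

τ = R × C = 24.0 × 76 mL/cmH2O = 24.0 × 0.076 L/cmH2O = 1.824 s.
Exhaled fraction f = 1 − e^(−t/τ) → t = −τ·ln(1 − f) = −1.824·ln(0.02) = 7.136 s.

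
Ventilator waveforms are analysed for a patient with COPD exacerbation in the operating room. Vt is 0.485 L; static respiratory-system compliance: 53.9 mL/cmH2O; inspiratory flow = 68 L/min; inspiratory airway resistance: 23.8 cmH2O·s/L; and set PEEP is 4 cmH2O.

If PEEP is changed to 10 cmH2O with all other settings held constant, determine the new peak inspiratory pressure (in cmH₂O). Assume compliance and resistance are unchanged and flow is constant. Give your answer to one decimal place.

Flow: 68 L/min ÷ 60 = 1.1333 L/s.
PIP = Vt/C + R·V̇ + PEEP (constant-flow equation of motion).
Only the baseline term changes: ΔPIP = ΔPEEP = 10 − 4 = 6.0 cmH2O.
Original PIP = 485/53.9 + 23.8×1.1333 + 4 = 39.971 cmH2O; new PIP = 39.971 + (6.0) = 45.971 cmH2O.

46.0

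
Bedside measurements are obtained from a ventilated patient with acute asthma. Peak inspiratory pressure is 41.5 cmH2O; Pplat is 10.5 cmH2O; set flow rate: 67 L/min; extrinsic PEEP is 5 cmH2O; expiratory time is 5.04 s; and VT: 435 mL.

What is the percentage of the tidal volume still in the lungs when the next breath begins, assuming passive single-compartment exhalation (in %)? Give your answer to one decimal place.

10.1

Flow: 67 L/min ÷ 60 = 1.1167 L/s.
R = (PIP − Pplat)/V̇ = (41.5 − 10.5) / 1.1167 = 31.0/1.1167 = 27.76 cmH2O·s/L.
C = Vt/(Pplat − PEEP) = 435.0 / (10.5 − 5) = 435.0/5.5 = 79.091 mL/cmH2O.
τ = R × C = 27.76 × 0.07909 L/cmH2O = 2.196 s.
Fraction remaining at end-expiration = e^(−Te/τ) = e^(−5.04/2.196) = 0.1008 → 10.08%.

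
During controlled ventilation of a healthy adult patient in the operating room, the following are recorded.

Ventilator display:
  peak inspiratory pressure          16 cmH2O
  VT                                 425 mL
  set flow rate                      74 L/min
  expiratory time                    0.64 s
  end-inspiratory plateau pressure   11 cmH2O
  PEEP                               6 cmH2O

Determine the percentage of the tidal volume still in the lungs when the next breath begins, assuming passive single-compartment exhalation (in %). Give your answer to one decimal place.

15.6

Flow: 74 L/min ÷ 60 = 1.2333 L/s.
R = (PIP − Pplat)/V̇ = (16 − 11) / 1.2333 = 5.0/1.2333 = 4.054 cmH2O·s/L.
C = Vt/(Pplat − PEEP) = 425.0 / (11 − 6) = 425.0/5.0 = 85.0 mL/cmH2O.
τ = R × C = 4.054 × 0.085 L/cmH2O = 0.3446 s.
Fraction remaining at end-expiration = e^(−Te/τ) = e^(−0.64/0.3446) = 0.1561 → 15.61%.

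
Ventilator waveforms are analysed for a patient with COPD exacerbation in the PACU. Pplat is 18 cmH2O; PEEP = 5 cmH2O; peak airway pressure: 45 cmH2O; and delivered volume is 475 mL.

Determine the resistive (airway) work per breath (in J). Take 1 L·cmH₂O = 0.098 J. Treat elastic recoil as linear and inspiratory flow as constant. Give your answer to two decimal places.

With constant inspiratory flow the resistive pressure is constant at PIP − Pplat = 45 − 18 = 27.0 cmH2O, so resistive work = 27.0 × 0.475 = 12.825 L·cmH2O.
× 0.098 J/(L·cmH2O) → 1.257 J.

1.26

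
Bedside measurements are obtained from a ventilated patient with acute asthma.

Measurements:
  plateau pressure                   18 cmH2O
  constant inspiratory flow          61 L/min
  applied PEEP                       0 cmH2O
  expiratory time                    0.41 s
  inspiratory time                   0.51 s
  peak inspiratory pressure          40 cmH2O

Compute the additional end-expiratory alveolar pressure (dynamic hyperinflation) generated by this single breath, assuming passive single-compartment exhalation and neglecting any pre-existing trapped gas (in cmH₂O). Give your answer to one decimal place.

Flow: 61 L/min ÷ 60 = 1.0167 L/s.
Vt = flow × Ti = 1.0167 L/s × 0.51 s × 1000 mL/L = 518.52 mL.
R = (PIP − Pplat)/V̇ = (40 − 18) / 1.0167 = 22.0/1.0167 = 21.639 cmH2O·s/L.
C = Vt/(Pplat − PEEP) = 518.52 / (18 − 0) = 518.52/18.0 = 28.807 mL/cmH2O.
τ = R × C = 21.639 × 0.02881 L/cmH2O = 0.6234 s.
Fraction remaining = e^(−Te/τ) = e^(−0.41/0.6234) = 0.518; trapped volume = 518.52 × 0.518 = 268.59 mL.
Additional alveolar pressure from trapping ≈ V_trapped / C = 268.59 / 28.807 = 9.324 cmH2O.

9.3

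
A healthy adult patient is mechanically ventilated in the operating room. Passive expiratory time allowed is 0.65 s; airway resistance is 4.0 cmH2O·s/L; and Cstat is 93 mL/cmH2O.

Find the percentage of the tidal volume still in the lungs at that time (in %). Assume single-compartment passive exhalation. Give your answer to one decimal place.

τ = R × C = 4.0 × 93 mL/cmH2O = 4.0 × 0.093 L/cmH2O = 0.372 s.
Passive exhalation: V(t)/V₀ = e^(−t/τ) = e^(−0.65/0.372) = 0.1742.
Fraction remaining = 0.1742 → 17.42%.

17.4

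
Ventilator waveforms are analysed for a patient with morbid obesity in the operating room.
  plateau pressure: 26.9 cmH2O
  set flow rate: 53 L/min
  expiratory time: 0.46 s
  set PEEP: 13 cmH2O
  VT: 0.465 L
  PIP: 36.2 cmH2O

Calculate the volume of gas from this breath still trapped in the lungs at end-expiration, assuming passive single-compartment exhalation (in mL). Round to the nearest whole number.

Flow: 53 L/min ÷ 60 = 0.8833 L/s.
R = (PIP − Pplat)/V̇ = (36.2 − 26.9) / 0.8833 = 9.3/0.8833 = 10.529 cmH2O·s/L.
C = Vt/(Pplat − PEEP) = 465.0 / (26.9 − 13) = 465.0/13.9 = 33.453 mL/cmH2O.
τ = R × C = 10.529 × 0.03345 L/cmH2O = 0.3522 s.
Fraction remaining = e^(−Te/τ) = e^(−0.46/0.3522) = 0.2709.
Trapped volume = 465.0 × 0.2709 = 125.97 mL.

126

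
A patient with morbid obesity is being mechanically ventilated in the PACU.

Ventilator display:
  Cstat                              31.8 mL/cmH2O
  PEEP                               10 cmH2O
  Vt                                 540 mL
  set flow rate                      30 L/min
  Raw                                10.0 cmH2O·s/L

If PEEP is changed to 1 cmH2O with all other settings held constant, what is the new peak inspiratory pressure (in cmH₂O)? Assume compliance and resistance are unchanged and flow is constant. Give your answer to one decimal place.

Flow: 30 L/min ÷ 60 = 0.5 L/s.
PIP = Vt/C + R·V̇ + PEEP (constant-flow equation of motion).
Only the baseline term changes: ΔPIP = ΔPEEP = 1 − 10 = -9.0 cmH2O.
Original PIP = 540/31.8 + 10.0×0.5 + 10 = 31.981 cmH2O; new PIP = 31.981 + (-9.0) = 22.981 cmH2O.

23.0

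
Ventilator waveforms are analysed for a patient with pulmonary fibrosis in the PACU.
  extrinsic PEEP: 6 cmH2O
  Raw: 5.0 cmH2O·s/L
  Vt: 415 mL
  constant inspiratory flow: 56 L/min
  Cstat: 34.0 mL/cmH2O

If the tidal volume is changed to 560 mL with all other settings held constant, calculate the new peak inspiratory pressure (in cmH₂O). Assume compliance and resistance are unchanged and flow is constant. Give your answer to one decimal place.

Flow: 56 L/min ÷ 60 = 0.9333 L/s.
PIP = Vt/C + R·V̇ + PEEP (constant-flow equation of motion).
Only the elastic term changes: ΔPIP = ΔVt / C = (560 − 415) / 34.0 = 4.265 cmH2O.
Original PIP = 415/34.0 + 5.0×0.9333 + 6 = 22.872 cmH2O; new PIP = 22.872 + (4.265) = 27.137 cmH2O.

27.1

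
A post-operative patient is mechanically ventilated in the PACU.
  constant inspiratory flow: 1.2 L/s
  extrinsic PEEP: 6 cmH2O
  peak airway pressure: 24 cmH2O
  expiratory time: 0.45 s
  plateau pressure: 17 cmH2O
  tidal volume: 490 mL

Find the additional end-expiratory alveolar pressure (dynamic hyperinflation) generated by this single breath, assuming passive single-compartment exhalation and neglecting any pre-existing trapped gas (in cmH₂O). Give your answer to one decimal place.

R = (PIP − Pplat)/V̇ = (24 − 17) / 1.2 = 7.0/1.2 = 5.833 cmH2O·s/L.
C = Vt/(Pplat − PEEP) = 490.0 / (17 − 6) = 490.0/11.0 = 44.545 mL/cmH2O.
τ = R × C = 5.833 × 0.04455 L/cmH2O = 0.2599 s.
Fraction remaining = e^(−Te/τ) = e^(−0.45/0.2599) = 0.177; trapped volume = 490.0 × 0.177 = 86.73 mL.
Additional alveolar pressure from trapping ≈ V_trapped / C = 86.73 / 44.545 = 1.947 cmH2O.

1.9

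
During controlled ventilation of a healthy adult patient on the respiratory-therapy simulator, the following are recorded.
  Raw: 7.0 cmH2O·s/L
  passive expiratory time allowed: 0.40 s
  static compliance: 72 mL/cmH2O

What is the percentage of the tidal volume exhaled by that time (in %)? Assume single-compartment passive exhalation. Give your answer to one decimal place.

τ = R × C = 7.0 × 72 mL/cmH2O = 7.0 × 0.072 L/cmH2O = 0.504 s.
Passive exhalation: V(t)/V₀ = e^(−t/τ) = e^(−0.40/0.504) = 0.4522.
Fraction exhaled = 1 − 0.4522 = 0.5478 → 54.78%.

54.8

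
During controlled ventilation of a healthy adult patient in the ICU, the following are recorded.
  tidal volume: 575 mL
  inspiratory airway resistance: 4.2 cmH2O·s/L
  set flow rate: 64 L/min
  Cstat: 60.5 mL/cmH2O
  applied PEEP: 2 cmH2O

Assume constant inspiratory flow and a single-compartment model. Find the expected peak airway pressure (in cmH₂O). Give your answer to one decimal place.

Flow: 64 L/min ÷ 60 = 1.0667 L/s.
Equation of motion (constant flow): PIP = Vt/C + R·V̇ + PEEP.
PIP = 575/60.5 + 4.2×1.0667 + 2 = 9.504 + 4.48 + 2 = 15.984 cmH2O.

16.0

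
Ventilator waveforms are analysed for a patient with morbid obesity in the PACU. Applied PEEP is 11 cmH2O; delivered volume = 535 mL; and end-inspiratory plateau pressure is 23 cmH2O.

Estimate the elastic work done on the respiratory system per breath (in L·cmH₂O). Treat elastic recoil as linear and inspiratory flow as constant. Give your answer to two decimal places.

Elastic work ≈ ½ × (Pplat − PEEP) × Vt = 0.5 × (23 − 11) × 0.535 L = 0.5 × 12.0 × 0.535 = 3.21 L·cmH2O.

3.21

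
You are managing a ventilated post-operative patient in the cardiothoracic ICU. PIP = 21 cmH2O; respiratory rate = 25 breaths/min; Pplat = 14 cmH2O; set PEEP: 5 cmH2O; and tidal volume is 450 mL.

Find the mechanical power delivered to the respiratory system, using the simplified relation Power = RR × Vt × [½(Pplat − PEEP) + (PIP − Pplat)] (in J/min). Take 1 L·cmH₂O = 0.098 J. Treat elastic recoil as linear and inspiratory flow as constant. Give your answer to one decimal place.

12.7

Per-breath work = Vt × [½(Pplat−PEEP) + (PIP−Pplat)] = 0.450 × [0.5×9.0 + 7.0] = 0.450 × 11.5 = 5.175 L·cmH2O.
Power = 25 × 5.175 = 129.38 L·cmH2O/min.
× 0.098 J/(L·cmH2O) → 12.679 J/min.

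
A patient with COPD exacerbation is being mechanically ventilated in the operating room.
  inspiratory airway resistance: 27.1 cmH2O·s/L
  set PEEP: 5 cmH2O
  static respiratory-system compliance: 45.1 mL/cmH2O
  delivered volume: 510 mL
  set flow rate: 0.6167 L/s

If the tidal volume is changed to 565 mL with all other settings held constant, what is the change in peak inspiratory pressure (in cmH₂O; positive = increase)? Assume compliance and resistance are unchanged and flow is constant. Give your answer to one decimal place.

1.2

PIP = Vt/C + R·V̇ + PEEP (constant-flow equation of motion).
Only the elastic term changes: ΔPIP = ΔVt / C = (565 − 510) / 45.1 = 1.22 cmH2O.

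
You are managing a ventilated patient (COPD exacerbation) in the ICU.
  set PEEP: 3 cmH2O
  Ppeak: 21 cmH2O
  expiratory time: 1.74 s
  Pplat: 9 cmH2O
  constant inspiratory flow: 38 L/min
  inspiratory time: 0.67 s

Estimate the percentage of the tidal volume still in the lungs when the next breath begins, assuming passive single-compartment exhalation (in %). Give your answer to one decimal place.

Flow: 38 L/min ÷ 60 = 0.6333 L/s.
Vt = flow × Ti = 0.6333 L/s × 0.67 s × 1000 mL/L = 424.31 mL.
R = (PIP − Pplat)/V̇ = (21 − 9) / 0.6333 = 12.0/0.6333 = 18.948 cmH2O·s/L.
C = Vt/(Pplat − PEEP) = 424.31 / (9 − 3) = 424.31/6.0 = 70.718 mL/cmH2O.
τ = R × C = 18.948 × 0.07072 L/cmH2O = 1.34 s.
Fraction remaining at end-expiration = e^(−Te/τ) = e^(−1.74/1.34) = 0.2729 → 27.29%.

27.3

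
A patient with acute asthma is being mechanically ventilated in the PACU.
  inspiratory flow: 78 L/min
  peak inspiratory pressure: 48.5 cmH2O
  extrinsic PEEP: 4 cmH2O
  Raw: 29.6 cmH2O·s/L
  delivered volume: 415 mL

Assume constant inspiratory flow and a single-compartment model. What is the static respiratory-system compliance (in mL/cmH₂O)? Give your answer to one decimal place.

68.9

Flow: 78 L/min ÷ 60 = 1.3 L/s.
Equation of motion (constant flow): PIP = Vt/C + R·V̇ + PEEP.
Vt/C = PIP − R·V̇ − PEEP = 48.5 − 29.6×1.3 − 4 = 48.5 − 38.48 − 4 = 6.02 cmH2O.
C = Vt / 6.02 = 415 / 6.02 = 68.937 mL/cmH2O.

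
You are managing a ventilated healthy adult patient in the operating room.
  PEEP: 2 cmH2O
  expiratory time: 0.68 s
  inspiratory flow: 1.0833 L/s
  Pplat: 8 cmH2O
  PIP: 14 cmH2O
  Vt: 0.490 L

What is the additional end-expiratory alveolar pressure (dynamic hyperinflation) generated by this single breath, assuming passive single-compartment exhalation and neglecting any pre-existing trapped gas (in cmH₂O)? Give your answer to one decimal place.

1.3

R = (PIP − Pplat)/V̇ = (14 − 8) / 1.0833 = 6.0/1.0833 = 5.539 cmH2O·s/L.
C = Vt/(Pplat − PEEP) = 490.0 / (8 − 2) = 490.0/6.0 = 81.667 mL/cmH2O.
τ = R × C = 5.539 × 0.08167 L/cmH2O = 0.4524 s.
Fraction remaining = e^(−Te/τ) = e^(−0.68/0.4524) = 0.2224; trapped volume = 490.0 × 0.2224 = 108.98 mL.
Additional alveolar pressure from trapping ≈ V_trapped / C = 108.98 / 81.667 = 1.334 cmH2O.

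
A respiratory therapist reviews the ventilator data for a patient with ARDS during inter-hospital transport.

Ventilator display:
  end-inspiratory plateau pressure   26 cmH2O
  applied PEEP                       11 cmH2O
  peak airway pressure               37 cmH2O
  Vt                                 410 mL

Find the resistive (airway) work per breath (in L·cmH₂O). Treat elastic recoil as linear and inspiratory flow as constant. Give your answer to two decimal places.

4.51

With constant inspiratory flow the resistive pressure is constant at PIP − Pplat = 37 − 26 = 11.0 cmH2O, so resistive work = 11.0 × 0.410 = 4.51 L·cmH2O.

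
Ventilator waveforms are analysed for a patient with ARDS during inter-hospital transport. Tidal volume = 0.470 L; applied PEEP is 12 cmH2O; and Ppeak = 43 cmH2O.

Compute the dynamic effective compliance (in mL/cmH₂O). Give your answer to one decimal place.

Dynamic compliance = Vt / (PIP − PEEP) = 470 / (43 − 12) = 470 / 31.0 = 15.161 mL/cmH2O.

15.2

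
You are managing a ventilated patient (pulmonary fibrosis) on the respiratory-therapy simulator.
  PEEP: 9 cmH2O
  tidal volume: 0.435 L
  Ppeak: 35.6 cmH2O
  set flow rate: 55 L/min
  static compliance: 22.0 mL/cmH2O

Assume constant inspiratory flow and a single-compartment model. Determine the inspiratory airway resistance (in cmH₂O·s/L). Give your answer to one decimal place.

Flow: 55 L/min ÷ 60 = 0.9167 L/s.
Equation of motion (constant flow): PIP = Vt/C + R·V̇ + PEEP.
R·V̇ = PIP − Vt/C − PEEP = 35.6 − 435/22.0 − 9 = 35.6 − 19.773 − 9 = 6.827 cmH2O.
R = 6.827 / 0.9167 = 7.447 cmH2O·s/L.

7.4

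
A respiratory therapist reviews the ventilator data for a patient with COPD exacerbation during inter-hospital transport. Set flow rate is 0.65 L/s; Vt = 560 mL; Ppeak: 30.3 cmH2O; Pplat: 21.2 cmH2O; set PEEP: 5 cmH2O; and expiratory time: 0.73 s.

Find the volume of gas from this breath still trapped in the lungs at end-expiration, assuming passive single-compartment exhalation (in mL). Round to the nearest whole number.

R = (PIP − Pplat)/V̇ = (30.3 − 21.2) / 0.65 = 9.1/0.65 = 14.0 cmH2O·s/L.
C = Vt/(Pplat − PEEP) = 560.0 / (21.2 − 5) = 560.0/16.2 = 34.568 mL/cmH2O.
τ = R × C = 14.0 × 0.03457 L/cmH2O = 0.484 s.
Fraction remaining = e^(−Te/τ) = e^(−0.73/0.484) = 0.2213.
Trapped volume = 560.0 × 0.2213 = 123.93 mL.

124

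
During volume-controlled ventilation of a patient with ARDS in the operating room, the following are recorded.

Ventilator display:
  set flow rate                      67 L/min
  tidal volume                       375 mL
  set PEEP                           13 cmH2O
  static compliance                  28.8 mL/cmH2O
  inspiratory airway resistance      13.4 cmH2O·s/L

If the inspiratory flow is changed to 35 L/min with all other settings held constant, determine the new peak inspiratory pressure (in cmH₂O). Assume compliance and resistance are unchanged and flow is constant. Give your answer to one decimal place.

33.8

Flow: 67 L/min ÷ 60 = 1.1167 L/s.
New flow: 35 L/min ÷ 60 = 0.5833 L/s.
PIP = Vt/C + R·V̇ + PEEP (constant-flow equation of motion).
Only the resistive term changes: ΔPIP = R × ΔV̇ = 13.4 × (0.5833 − 1.1167) = 13.4 × -0.5334 = -7.148 cmH2O.
Original PIP = 375/28.8 + 13.4×1.1167 + 13 = 40.985 cmH2O; new PIP = 40.985 + (-7.148) = 33.837 cmH2O.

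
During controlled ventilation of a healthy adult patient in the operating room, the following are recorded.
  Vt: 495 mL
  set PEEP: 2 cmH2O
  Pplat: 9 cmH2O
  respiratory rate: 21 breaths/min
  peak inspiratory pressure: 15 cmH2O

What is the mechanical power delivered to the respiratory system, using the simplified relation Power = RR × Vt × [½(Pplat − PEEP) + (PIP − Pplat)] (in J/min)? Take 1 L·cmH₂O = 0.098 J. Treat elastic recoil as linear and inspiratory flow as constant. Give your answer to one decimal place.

9.7

Per-breath work = Vt × [½(Pplat−PEEP) + (PIP−Pplat)] = 0.495 × [0.5×7.0 + 6.0] = 0.495 × 9.5 = 4.703 L·cmH2O.
Power = 21 × 4.703 = 98.763 L·cmH2O/min.
× 0.098 J/(L·cmH2O) → 9.679 J/min.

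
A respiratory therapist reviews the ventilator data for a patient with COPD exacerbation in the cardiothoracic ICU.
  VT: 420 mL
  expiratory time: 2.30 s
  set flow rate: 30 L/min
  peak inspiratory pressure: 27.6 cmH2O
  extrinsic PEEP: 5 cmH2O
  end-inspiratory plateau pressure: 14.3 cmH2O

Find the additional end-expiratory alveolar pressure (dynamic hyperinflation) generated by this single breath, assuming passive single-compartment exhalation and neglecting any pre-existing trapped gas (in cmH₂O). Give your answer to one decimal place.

1.4

Flow: 30 L/min ÷ 60 = 0.5 L/s.
R = (PIP − Pplat)/V̇ = (27.6 − 14.3) / 0.5 = 13.3/0.5 = 26.6 cmH2O·s/L.
C = Vt/(Pplat − PEEP) = 420.0 / (14.3 − 5) = 420.0/9.3 = 45.161 mL/cmH2O.
τ = R × C = 26.6 × 0.04516 L/cmH2O = 1.201 s.
Fraction remaining = e^(−Te/τ) = e^(−2.30/1.201) = 0.1473; trapped volume = 420.0 × 0.1473 = 61.866 mL.
Additional alveolar pressure from trapping ≈ V_trapped / C = 61.866 / 45.161 = 1.37 cmH2O.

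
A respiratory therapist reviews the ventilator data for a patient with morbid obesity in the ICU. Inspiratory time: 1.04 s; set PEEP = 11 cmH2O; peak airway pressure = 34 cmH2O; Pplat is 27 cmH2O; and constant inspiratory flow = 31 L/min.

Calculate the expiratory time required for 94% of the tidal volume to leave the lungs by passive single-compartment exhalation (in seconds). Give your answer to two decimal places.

1.28

Flow: 31 L/min ÷ 60 = 0.5167 L/s.
Vt = flow × Ti = 0.5167 L/s × 1.04 s × 1000 mL/L = 537.37 mL.
R = (PIP − Pplat)/V̇ = (34 − 27) / 0.5167 = 7.0/0.5167 = 13.548 cmH2O·s/L.
C = Vt/(Pplat − PEEP) = 537.37 / (27 − 11) = 537.37/16.0 = 33.586 mL/cmH2O.
τ = R × C = 13.548 × 0.03359 L/cmH2O = 0.4551 s.
t = −τ·ln(1 − 0.94) = −0.4551·ln(0.06) = 1.28 s.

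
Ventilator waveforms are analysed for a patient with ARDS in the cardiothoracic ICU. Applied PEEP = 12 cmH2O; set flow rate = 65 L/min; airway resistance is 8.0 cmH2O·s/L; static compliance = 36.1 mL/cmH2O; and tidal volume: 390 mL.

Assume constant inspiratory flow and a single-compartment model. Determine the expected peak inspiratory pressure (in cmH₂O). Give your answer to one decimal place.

31.5

Flow: 65 L/min ÷ 60 = 1.0833 L/s.
Equation of motion (constant flow): PIP = Vt/C + R·V̇ + PEEP.
PIP = 390/36.1 + 8.0×1.0833 + 12 = 10.803 + 8.666 + 12 = 31.469 cmH2O.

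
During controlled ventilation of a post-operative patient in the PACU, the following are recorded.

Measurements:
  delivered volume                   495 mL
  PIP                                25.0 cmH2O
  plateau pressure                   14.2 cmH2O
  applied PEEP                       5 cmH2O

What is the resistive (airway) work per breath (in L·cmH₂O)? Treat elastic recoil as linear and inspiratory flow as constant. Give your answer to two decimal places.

With constant inspiratory flow the resistive pressure is constant at PIP − Pplat = 25.0 − 14.2 = 10.8 cmH2O, so resistive work = 10.8 × 0.495 = 5.346 L·cmH2O.

5.35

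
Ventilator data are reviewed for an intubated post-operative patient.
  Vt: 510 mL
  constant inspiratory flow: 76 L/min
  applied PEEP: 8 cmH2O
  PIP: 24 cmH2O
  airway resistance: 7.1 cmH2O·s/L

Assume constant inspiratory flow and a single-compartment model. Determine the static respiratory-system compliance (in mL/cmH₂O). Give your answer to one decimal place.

Flow: 76 L/min ÷ 60 = 1.2667 L/s.
Equation of motion (constant flow): PIP = Vt/C + R·V̇ + PEEP.
Vt/C = PIP − R·V̇ − PEEP = 24 − 7.1×1.2667 − 8 = 24 − 8.994 − 8 = 7.006 cmH2O.
C = Vt / 7.006 = 510 / 7.006 = 72.795 mL/cmH2O.

72.8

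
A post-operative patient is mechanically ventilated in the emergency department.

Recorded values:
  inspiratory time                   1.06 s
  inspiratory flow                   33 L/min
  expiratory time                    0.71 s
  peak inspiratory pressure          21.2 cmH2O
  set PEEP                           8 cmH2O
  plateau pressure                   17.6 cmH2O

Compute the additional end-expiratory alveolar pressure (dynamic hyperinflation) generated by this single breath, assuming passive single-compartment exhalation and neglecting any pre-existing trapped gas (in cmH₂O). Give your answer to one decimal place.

1.6

Flow: 33 L/min ÷ 60 = 0.55 L/s.
Vt = flow × Ti = 0.55 L/s × 1.06 s × 1000 mL/L = 583.0 mL.
R = (PIP − Pplat)/V̇ = (21.2 − 17.6) / 0.55 = 3.6/0.55 = 6.545 cmH2O·s/L.
C = Vt/(Pplat − PEEP) = 583.0 / (17.6 − 8) = 583.0/9.6 = 60.729 mL/cmH2O.
τ = R × C = 6.545 × 0.06073 L/cmH2O = 0.3975 s.
Fraction remaining = e^(−Te/τ) = e^(−0.71/0.3975) = 0.1676; trapped volume = 583.0 × 0.1676 = 97.711 mL.
Additional alveolar pressure from trapping ≈ V_trapped / C = 97.711 / 60.729 = 1.609 cmH2O.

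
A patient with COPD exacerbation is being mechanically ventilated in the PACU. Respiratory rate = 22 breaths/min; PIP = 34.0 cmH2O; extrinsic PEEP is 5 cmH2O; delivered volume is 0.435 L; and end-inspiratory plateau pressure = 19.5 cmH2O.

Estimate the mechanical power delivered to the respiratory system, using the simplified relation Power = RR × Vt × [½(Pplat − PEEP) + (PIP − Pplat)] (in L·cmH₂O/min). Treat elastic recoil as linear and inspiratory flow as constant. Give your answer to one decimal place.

Per-breath work = Vt × [½(Pplat−PEEP) + (PIP−Pplat)] = 0.435 × [0.5×14.5 + 14.5] = 0.435 × 21.75 = 9.461 L·cmH2O.
Power = 22 × 9.461 = 208.14 L·cmH2O/min.

208.1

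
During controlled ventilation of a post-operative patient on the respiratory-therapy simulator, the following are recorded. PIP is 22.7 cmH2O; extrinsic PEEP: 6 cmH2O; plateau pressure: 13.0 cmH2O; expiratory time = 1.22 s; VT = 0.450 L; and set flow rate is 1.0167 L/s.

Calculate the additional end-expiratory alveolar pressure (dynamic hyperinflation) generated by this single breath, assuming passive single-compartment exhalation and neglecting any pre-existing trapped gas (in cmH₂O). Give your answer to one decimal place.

1.0

R = (PIP − Pplat)/V̇ = (22.7 − 13.0) / 1.0167 = 9.7/1.0167 = 9.541 cmH2O·s/L.
C = Vt/(Pplat − PEEP) = 450.0 / (13.0 − 6) = 450.0/7.0 = 64.286 mL/cmH2O.
τ = R × C = 9.541 × 0.06429 L/cmH2O = 0.6134 s.
Fraction remaining = e^(−Te/τ) = e^(−1.22/0.6134) = 0.1368; trapped volume = 450.0 × 0.1368 = 61.56 mL.
Additional alveolar pressure from trapping ≈ V_trapped / C = 61.56 / 64.286 = 0.9576 cmH2O.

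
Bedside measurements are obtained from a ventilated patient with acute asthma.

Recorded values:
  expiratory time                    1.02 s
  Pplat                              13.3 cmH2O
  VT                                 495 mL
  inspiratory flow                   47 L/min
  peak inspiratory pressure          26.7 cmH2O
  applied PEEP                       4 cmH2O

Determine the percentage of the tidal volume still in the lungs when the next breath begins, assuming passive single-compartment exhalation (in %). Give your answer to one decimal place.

32.6

Flow: 47 L/min ÷ 60 = 0.7833 L/s.
R = (PIP − Pplat)/V̇ = (26.7 − 13.3) / 0.7833 = 13.4/0.7833 = 17.107 cmH2O·s/L.
C = Vt/(Pplat − PEEP) = 495.0 / (13.3 − 4) = 495.0/9.3 = 53.226 mL/cmH2O.
τ = R × C = 17.107 × 0.05323 L/cmH2O = 0.9106 s.
Fraction remaining at end-expiration = e^(−Te/τ) = e^(−1.02/0.9106) = 0.3262 → 32.62%.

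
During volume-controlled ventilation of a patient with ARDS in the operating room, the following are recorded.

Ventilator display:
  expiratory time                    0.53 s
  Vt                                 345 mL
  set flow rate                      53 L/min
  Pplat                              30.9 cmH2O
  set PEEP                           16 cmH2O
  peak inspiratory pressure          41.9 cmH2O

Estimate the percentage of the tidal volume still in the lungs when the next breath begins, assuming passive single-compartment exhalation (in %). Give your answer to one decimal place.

15.9

Flow: 53 L/min ÷ 60 = 0.8833 L/s.
R = (PIP − Pplat)/V̇ = (41.9 − 30.9) / 0.8833 = 11.0/0.8833 = 12.453 cmH2O·s/L.
C = Vt/(Pplat − PEEP) = 345.0 / (30.9 − 16) = 345.0/14.9 = 23.154 mL/cmH2O.
τ = R × C = 12.453 × 0.02315 L/cmH2O = 0.2883 s.
Fraction remaining at end-expiration = e^(−Te/τ) = e^(−0.53/0.2883) = 0.1591 → 15.91%.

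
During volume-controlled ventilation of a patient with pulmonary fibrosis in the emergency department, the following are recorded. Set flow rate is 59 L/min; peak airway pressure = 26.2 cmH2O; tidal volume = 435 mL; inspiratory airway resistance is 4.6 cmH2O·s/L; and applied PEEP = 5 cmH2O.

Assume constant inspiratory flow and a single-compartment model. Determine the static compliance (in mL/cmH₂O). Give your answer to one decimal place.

26.1

Flow: 59 L/min ÷ 60 = 0.9833 L/s.
Equation of motion (constant flow): PIP = Vt/C + R·V̇ + PEEP.
Vt/C = PIP − R·V̇ − PEEP = 26.2 − 4.6×0.9833 − 5 = 26.2 − 4.523 − 5 = 16.677 cmH2O.
C = Vt / 16.677 = 435 / 16.677 = 26.084 mL/cmH2O.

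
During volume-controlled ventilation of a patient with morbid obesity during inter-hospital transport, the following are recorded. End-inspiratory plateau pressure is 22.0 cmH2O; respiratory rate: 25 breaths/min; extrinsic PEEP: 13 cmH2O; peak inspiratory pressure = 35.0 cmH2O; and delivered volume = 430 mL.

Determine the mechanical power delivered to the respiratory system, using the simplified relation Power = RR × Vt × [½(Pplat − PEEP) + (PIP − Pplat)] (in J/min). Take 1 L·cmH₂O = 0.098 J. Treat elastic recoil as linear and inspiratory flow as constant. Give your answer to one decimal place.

18.4

Per-breath work = Vt × [½(Pplat−PEEP) + (PIP−Pplat)] = 0.430 × [0.5×9.0 + 13.0] = 0.430 × 17.5 = 7.525 L·cmH2O.
Power = 25 × 7.525 = 188.13 L·cmH2O/min.
× 0.098 J/(L·cmH2O) → 18.437 J/min.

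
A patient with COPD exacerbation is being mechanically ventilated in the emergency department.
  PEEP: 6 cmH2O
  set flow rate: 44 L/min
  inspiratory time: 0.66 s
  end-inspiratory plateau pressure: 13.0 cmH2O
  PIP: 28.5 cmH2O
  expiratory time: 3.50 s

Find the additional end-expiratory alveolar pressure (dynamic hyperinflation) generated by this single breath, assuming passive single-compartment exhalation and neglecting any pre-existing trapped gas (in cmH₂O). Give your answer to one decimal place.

0.6

Flow: 44 L/min ÷ 60 = 0.7333 L/s.
Vt = flow × Ti = 0.7333 L/s × 0.66 s × 1000 mL/L = 483.98 mL.
R = (PIP − Pplat)/V̇ = (28.5 − 13.0) / 0.7333 = 15.5/0.7333 = 21.137 cmH2O·s/L.
C = Vt/(Pplat − PEEP) = 483.98 / (13.0 − 6) = 483.98/7.0 = 69.14 mL/cmH2O.
τ = R × C = 21.137 × 0.06914 L/cmH2O = 1.461 s.
Fraction remaining = e^(−Te/τ) = e^(−3.50/1.461) = 0.09112; trapped volume = 483.98 × 0.09112 = 44.1 mL.
Additional alveolar pressure from trapping ≈ V_trapped / C = 44.1 / 69.14 = 0.6378 cmH2O.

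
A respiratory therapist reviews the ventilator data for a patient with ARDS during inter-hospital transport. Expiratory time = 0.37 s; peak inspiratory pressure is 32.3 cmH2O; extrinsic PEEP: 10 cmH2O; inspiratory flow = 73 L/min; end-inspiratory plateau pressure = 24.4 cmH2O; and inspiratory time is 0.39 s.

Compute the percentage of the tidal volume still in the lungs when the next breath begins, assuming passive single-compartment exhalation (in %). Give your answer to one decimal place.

17.7

Flow: 73 L/min ÷ 60 = 1.2167 L/s.
Vt = flow × Ti = 1.2167 L/s × 0.39 s × 1000 mL/L = 474.51 mL.
R = (PIP − Pplat)/V̇ = (32.3 − 24.4) / 1.2167 = 7.9/1.2167 = 6.493 cmH2O·s/L.
C = Vt/(Pplat − PEEP) = 474.51 / (24.4 − 10) = 474.51/14.4 = 32.952 mL/cmH2O.
τ = R × C = 6.493 × 0.03295 L/cmH2O = 0.2139 s.
Fraction remaining at end-expiration = e^(−Te/τ) = e^(−0.37/0.2139) = 0.1773 → 17.73%.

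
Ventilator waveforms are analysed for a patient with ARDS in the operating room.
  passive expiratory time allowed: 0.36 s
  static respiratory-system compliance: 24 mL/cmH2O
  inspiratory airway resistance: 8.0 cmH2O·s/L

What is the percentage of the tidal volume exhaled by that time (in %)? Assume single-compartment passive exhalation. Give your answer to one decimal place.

84.7

τ = R × C = 8.0 × 24 mL/cmH2O = 8.0 × 0.024 L/cmH2O = 0.192 s.
Passive exhalation: V(t)/V₀ = e^(−t/τ) = e^(−0.36/0.192) = 0.1534.
Fraction exhaled = 1 − 0.1534 = 0.8466 → 84.66%.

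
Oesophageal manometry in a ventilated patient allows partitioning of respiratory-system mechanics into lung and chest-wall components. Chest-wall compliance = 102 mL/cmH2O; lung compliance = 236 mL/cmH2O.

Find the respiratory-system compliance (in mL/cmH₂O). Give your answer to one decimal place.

71.2

Lung and chest wall are elastances in series: 1/Crs = 1/CL + 1/Ccw.
1/Crs = 1/236 + 1/102 = 0.01404.
Crs = 71.225 mL/cmH2O.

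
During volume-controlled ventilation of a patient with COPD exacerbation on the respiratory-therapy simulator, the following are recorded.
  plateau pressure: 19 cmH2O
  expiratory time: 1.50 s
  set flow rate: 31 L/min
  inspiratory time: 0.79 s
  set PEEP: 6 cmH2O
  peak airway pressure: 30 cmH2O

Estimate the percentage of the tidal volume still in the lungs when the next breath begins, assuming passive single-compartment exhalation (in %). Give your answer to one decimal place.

10.6

Flow: 31 L/min ÷ 60 = 0.5167 L/s.
Vt = flow × Ti = 0.5167 L/s × 0.79 s × 1000 mL/L = 408.19 mL.
R = (PIP − Pplat)/V̇ = (30 − 19) / 0.5167 = 11.0/0.5167 = 21.289 cmH2O·s/L.
C = Vt/(Pplat − PEEP) = 408.19 / (19 − 6) = 408.19/13.0 = 31.399 mL/cmH2O.
τ = R × C = 21.289 × 0.0314 L/cmH2O = 0.6685 s.
Fraction remaining at end-expiration = e^(−Te/τ) = e^(−1.50/0.6685) = 0.1061 → 10.61%.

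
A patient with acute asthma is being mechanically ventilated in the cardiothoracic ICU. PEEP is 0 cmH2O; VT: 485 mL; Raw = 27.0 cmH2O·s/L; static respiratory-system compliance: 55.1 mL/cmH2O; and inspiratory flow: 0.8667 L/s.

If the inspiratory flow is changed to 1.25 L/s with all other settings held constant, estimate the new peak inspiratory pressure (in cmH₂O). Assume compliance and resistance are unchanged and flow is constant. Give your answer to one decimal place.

42.6

PIP = Vt/C + R·V̇ + PEEP (constant-flow equation of motion).
Only the resistive term changes: ΔPIP = R × ΔV̇ = 27.0 × (1.25 − 0.8667) = 27.0 × 0.3833 = 10.349 cmH2O.
Original PIP = 485/55.1 + 27.0×0.8667 + 0 = 32.203 cmH2O; new PIP = 32.203 + (10.349) = 42.552 cmH2O.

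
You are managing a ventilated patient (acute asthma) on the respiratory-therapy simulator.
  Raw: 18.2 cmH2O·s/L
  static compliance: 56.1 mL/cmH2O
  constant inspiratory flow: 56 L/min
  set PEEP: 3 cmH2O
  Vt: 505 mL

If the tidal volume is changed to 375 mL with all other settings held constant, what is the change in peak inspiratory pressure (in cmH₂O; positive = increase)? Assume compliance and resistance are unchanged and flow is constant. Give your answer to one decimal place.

PIP = Vt/C + R·V̇ + PEEP (constant-flow equation of motion).
Only the elastic term changes: ΔPIP = ΔVt / C = (375 − 505) / 56.1 = -2.317 cmH2O.

-2.3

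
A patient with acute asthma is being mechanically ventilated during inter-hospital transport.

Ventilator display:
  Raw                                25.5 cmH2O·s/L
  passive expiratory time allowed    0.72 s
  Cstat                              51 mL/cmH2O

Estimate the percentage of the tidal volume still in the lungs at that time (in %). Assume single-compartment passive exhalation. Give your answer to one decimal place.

57.5

τ = R × C = 25.5 × 51 mL/cmH2O = 25.5 × 0.051 L/cmH2O = 1.301 s.
Passive exhalation: V(t)/V₀ = e^(−t/τ) = e^(−0.72/1.301) = 0.575.
Fraction remaining = 0.575 → 57.5%.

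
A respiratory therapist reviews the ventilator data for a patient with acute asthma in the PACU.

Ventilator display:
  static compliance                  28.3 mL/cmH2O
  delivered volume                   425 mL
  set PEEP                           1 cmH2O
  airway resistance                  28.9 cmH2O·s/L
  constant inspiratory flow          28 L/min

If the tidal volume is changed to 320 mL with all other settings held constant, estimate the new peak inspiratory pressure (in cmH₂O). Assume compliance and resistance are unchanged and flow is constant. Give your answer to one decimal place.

Flow: 28 L/min ÷ 60 = 0.4667 L/s.
PIP = Vt/C + R·V̇ + PEEP (constant-flow equation of motion).
Only the elastic term changes: ΔPIP = ΔVt / C = (320 − 425) / 28.3 = -3.71 cmH2O.
Original PIP = 425/28.3 + 28.9×0.4667 + 1 = 29.505 cmH2O; new PIP = 29.505 + (-3.71) = 25.795 cmH2O.

25.8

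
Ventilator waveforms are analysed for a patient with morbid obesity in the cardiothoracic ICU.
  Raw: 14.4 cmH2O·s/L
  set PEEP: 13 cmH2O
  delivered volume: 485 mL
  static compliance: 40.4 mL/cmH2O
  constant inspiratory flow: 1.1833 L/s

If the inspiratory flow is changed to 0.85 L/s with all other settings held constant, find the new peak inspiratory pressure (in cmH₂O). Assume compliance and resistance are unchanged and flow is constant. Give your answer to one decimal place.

PIP = Vt/C + R·V̇ + PEEP (constant-flow equation of motion).
Only the resistive term changes: ΔPIP = R × ΔV̇ = 14.4 × (0.85 − 1.1833) = 14.4 × -0.3333 = -4.8 cmH2O.
Original PIP = 485/40.4 + 14.4×1.1833 + 13 = 42.044 cmH2O; new PIP = 42.044 + (-4.8) = 37.244 cmH2O.

37.2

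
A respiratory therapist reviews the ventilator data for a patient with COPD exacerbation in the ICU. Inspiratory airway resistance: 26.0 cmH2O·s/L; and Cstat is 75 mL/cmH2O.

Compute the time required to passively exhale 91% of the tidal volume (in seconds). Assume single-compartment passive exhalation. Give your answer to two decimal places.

τ = R × C = 26.0 × 75 mL/cmH2O = 26.0 × 0.075 L/cmH2O = 1.95 s.
Exhaled fraction f = 1 − e^(−t/τ) → t = −τ·ln(1 − f) = −1.95·ln(0.09) = 4.695 s.

4.70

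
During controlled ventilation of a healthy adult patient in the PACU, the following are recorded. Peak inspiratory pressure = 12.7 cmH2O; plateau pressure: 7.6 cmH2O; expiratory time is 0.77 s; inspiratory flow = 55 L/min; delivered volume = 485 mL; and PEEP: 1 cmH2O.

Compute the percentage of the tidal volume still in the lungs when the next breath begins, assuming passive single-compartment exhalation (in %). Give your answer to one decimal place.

Flow: 55 L/min ÷ 60 = 0.9167 L/s.
R = (PIP − Pplat)/V̇ = (12.7 − 7.6) / 0.9167 = 5.1/0.9167 = 5.563 cmH2O·s/L.
C = Vt/(Pplat − PEEP) = 485.0 / (7.6 − 1) = 485.0/6.6 = 73.485 mL/cmH2O.
τ = R × C = 5.563 × 0.07349 L/cmH2O = 0.4088 s.
Fraction remaining at end-expiration = e^(−Te/τ) = e^(−0.77/0.4088) = 0.152 → 15.2%.

15.2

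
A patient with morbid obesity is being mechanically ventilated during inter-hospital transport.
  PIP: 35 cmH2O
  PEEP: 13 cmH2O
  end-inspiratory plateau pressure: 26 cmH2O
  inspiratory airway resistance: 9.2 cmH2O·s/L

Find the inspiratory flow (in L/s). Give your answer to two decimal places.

flow = (PIP − Pplat) / Raw = 9.0 / 9.2 = 0.9783 L/s.

0.98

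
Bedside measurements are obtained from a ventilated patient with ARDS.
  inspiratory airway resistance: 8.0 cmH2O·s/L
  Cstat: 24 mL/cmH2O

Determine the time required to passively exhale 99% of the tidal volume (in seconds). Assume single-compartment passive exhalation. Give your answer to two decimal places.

0.88

τ = R × C = 8.0 × 24 mL/cmH2O = 8.0 × 0.024 L/cmH2O = 0.192 s.
Exhaled fraction f = 1 − e^(−t/τ) → t = −τ·ln(1 − f) = −0.192·ln(0.01) = 0.8842 s.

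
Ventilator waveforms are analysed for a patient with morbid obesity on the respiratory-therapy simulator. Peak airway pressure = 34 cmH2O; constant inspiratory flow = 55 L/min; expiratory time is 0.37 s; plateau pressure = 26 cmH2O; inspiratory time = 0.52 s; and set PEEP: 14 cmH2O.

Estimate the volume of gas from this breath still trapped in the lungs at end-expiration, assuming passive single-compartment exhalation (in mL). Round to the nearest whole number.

Flow: 55 L/min ÷ 60 = 0.9167 L/s.
Vt = flow × Ti = 0.9167 L/s × 0.52 s × 1000 mL/L = 476.68 mL.
R = (PIP − Pplat)/V̇ = (34 − 26) / 0.9167 = 8.0/0.9167 = 8.727 cmH2O·s/L.
C = Vt/(Pplat − PEEP) = 476.68 / (26 − 14) = 476.68/12.0 = 39.723 mL/cmH2O.
τ = R × C = 8.727 × 0.03972 L/cmH2O = 0.3466 s.
Fraction remaining = e^(−Te/τ) = e^(−0.37/0.3466) = 0.3439.
Trapped volume = 476.68 × 0.3439 = 163.93 mL.

164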